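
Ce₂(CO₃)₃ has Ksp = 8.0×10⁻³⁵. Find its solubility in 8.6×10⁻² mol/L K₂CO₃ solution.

1.8×10⁻¹⁶ M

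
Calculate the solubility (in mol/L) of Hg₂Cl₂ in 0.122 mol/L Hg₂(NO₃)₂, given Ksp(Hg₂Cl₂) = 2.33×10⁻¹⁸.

2.19×10⁻⁹ M

Hg₂Cl₂(s) ⇌ Hg₂²⁺(aq) + 2 Cl⁻(aq)
Let s be the solubility of Hg₂Cl₂ here. The common ion gives [Hg₂²⁺] ≈ 0.122 mol/L, and [Cl⁻] = 2s.
Ksp = [Hg₂²⁺][Cl⁻]^2 = (0.122)(2s)^2
(2s)^2 = 2.33×10⁻¹⁸ / (0.122) = 1.91×10⁻¹⁷
s = 2.19×10⁻⁹ mol/L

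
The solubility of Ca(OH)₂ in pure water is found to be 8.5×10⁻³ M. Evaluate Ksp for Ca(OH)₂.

Ca(OH)₂(s) ⇌ Ca²⁺(aq) + 2 OH⁻(aq)
Call the molar solubility s, so that [Ca²⁺] = s and [OH⁻] = 2s.
Ksp = [Ca²⁺][OH⁻]^2 = s · (2s)^2 = 4s^3
Ksp = 4 × (8.5×10⁻³)^3 = 2.5×10⁻⁶

Ksp = 2.5×10⁻⁶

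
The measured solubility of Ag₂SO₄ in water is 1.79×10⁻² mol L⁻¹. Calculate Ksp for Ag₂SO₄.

Ag₂SO₄(s) ⇌ 2 Ag⁺(aq) + SO₄²⁻(aq)
With molar solubility s: [Ag⁺] = 2s, [SO₄²⁻] = s.
Ksp = [Ag⁺]^2[SO₄²⁻] = (2s)^2 · s = 4s^3
Ksp = 4 × (1.79×10⁻²)^3 = 2.29×10⁻⁵

Ksp = 2.29×10⁻⁵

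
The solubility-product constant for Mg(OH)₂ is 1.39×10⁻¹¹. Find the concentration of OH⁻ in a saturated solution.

3.03×10⁻⁴ M

Mg(OH)₂(s) ⇌ Mg²⁺(aq) + 2 OH⁻(aq)
Call the molar solubility s, so that [Mg²⁺] = s and [OH⁻] = 2s.
Ksp = [Mg²⁺][OH⁻]^2 = s · (2s)^2 = 4s^3 = 1.39×10⁻¹¹
s = 1.51×10⁻⁴ mol/L
[OH⁻] = 2s = 3.03×10⁻⁴ mol/L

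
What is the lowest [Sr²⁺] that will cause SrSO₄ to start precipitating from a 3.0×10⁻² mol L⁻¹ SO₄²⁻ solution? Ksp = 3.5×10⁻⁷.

1.2×10⁻⁵ M

Precipitation of each salt begins when its ion product equals Ksp.
SrSO₄(s) ⇌ Sr²⁺(aq) + SO₄²⁻(aq)
Ksp = [Sr²⁺][SO₄²⁻] = [Sr²⁺](3.0×10⁻²)
[Sr²⁺] = 3.5×10⁻⁷ / (3.0×10⁻²) = 1.2×10⁻⁵
[Sr²⁺] = 1.2×10⁻⁵ mol L⁻¹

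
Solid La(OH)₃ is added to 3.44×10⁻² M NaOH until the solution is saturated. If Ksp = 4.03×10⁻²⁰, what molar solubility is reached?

9.90×10⁻¹⁶ M

La(OH)₃(s) ⇌ La³⁺(aq) + 3 OH⁻(aq)
Let s be the solubility of La(OH)₃ here. The common ion gives [OH⁻] ≈ 3.44×10⁻² M, and [La³⁺] = s.
Ksp = [La³⁺][OH⁻]^3 = s(3.44×10⁻²)^3
s = 4.03×10⁻²⁰ / (3.44×10⁻²)^3 = 9.90×10⁻¹⁶
s = 9.90×10⁻¹⁶ M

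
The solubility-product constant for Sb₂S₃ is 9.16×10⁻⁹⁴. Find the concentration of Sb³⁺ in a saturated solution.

1.94×10⁻¹⁹ M

Sb₂S₃(s) ⇌ 2 Sb³⁺(aq) + 3 S²⁻(aq)
For each mole of Sb₂S₃ that dissolves per liter, [Sb³⁺] = 2s and [S²⁻] = 3s; let s denote this solubility.
Ksp = [Sb³⁺]^2[S²⁻]^3 = (2s)^2 · (3s)^3 = 108s^5 = 9.16×10⁻⁹⁴
s = 9.68×10⁻²⁰ mol/L
[Sb³⁺] = 2s = 1.94×10⁻¹⁹ mol/L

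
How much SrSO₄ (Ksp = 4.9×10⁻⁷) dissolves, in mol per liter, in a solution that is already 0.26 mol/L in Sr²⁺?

SrSO₄(s) ⇌ Sr²⁺(aq) + SO₄²⁻(aq)
Sr²⁺ is already present at 0.26 mol/L. If s mol/L of SrSO₄ dissolves, [SO₄²⁻] = s while [Sr²⁺] ≈ 0.26 mol/L.
Ksp = [Sr²⁺][SO₄²⁻] = (0.26)s
s = 4.9×10⁻⁷ / (0.26) = 1.9×10⁻⁶
s = 1.9×10⁻⁶ mol/L

1.9×10⁻⁶ M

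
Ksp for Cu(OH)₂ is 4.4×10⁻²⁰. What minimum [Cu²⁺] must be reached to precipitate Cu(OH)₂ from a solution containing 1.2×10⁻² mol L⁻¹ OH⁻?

A salt starts to precipitate once the ion product Q reaches its Ksp.
Cu(OH)₂(s) ⇌ Cu²⁺(aq) + 2 OH⁻(aq)
Ksp = [Cu²⁺][OH⁻]^2 = [Cu²⁺](1.2×10⁻²)^2
[Cu²⁺] = 4.4×10⁻²⁰ / (1.2×10⁻²)^2 = 3.1×10⁻¹⁶
[Cu²⁺] = 3.1×10⁻¹⁶ mol L⁻¹

3.1×10⁻¹⁶ M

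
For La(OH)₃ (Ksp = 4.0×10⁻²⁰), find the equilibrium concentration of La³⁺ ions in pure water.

6.2×10⁻⁶ M

La(OH)₃(s) ⇌ La³⁺(aq) + 3 OH⁻(aq)
For each mole of La(OH)₃ that dissolves per liter, [La³⁺] = s and [OH⁻] = 3s; let s denote this solubility.
Ksp = [La³⁺][OH⁻]^3 = s · (3s)^3 = 27s^4 = 4.0×10⁻²⁰
s = 6.2×10⁻⁶ mol/L
[La³⁺] = s = 6.2×10⁻⁶ mol/L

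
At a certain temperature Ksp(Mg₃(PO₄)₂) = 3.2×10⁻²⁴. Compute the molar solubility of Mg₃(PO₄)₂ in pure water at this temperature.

Mg₃(PO₄)₂(s) ⇌ 3 Mg²⁺(aq) + 2 PO₄³⁻(aq)
If s mol/L of Mg₃(PO₄)₂ dissolves, [Mg²⁺] = 3s and [PO₄³⁻] = 2s.
Ksp = [Mg²⁺]^3[PO₄³⁻]^2 = (3s)^3 · (2s)^2 = 108s^5
108s^5 = 3.2×10⁻²⁴  ⇒  s^5 = 3.0×10⁻²⁶
Taking the 5th root, s = 7.8×10⁻⁶ mol/L.

7.8×10⁻⁶ M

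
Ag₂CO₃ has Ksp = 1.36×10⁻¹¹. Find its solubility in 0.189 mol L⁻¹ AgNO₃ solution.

3.81×10⁻¹⁰ M

Ag₂CO₃(s) ⇌ 2 Ag⁺(aq) + CO₃²⁻(aq)
Let s be the solubility of Ag₂CO₃ here. The common ion gives [Ag⁺] ≈ 0.189 mol L⁻¹, and [CO₃²⁻] = s.
Ksp = [Ag⁺]^2[CO₃²⁻] = (0.189)^2s
s = 1.36×10⁻¹¹ / (0.189)^2 = 3.81×10⁻¹⁰
s = 3.81×10⁻¹⁰ mol L⁻¹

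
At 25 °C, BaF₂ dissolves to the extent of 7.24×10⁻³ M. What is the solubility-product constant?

Ksp = 1.52×10⁻⁶

BaF₂(s) ⇌ Ba²⁺(aq) + 2 F⁻(aq)
Let s be the molar solubility. Then [Ba²⁺] = s and [F⁻] = 2s.
Ksp = [Ba²⁺][F⁻]^2 = s · (2s)^2 = 4s^3
Ksp = 4 × (7.24×10⁻³)^3 = 1.52×10⁻⁶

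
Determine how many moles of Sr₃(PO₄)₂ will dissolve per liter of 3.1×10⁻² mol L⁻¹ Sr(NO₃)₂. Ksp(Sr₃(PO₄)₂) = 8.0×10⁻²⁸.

2.6×10⁻¹² M

Sr₃(PO₄)₂(s) ⇌ 3 Sr²⁺(aq) + 2 PO₄³⁻(aq)
Let s be the solubility of Sr₃(PO₄)₂ here. The common ion gives [Sr²⁺] ≈ 3.1×10⁻² mol L⁻¹, and [PO₄³⁻] = 2s.
Ksp = [Sr²⁺]^3[PO₄³⁻]^2 = (3.1×10⁻²)^3(2s)^2
(2s)^2 = 8.0×10⁻²⁸ / (3.1×10⁻²)^3 = 2.7×10⁻²³
s = 2.6×10⁻¹² mol L⁻¹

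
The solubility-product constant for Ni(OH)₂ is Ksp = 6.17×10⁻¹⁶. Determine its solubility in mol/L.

5.36×10⁻⁶ M

Ni(OH)₂(s) ⇌ Ni²⁺(aq) + 2 OH⁻(aq)
Let s be the molar solubility. Then [Ni²⁺] = s and [OH⁻] = 2s.
Ksp = [Ni²⁺][OH⁻]^2 = s · (2s)^2 = 4s^3
4s^3 = 6.17×10⁻¹⁶  ⇒  s^3 = 1.54×10⁻¹⁶
Taking the 3rd root, s = 5.36×10⁻⁶ M.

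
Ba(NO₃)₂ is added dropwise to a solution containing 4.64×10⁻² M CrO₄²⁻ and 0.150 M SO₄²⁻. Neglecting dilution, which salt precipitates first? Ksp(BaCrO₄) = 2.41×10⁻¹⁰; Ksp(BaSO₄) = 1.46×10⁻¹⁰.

Precipitation begins when Q = Ksp.
For BaCrO₄: [Ba²⁺] = (Ksp/[CrO₄²⁻]) = 5.19×10⁻⁹ M
For BaSO₄: [Ba²⁺] = (Ksp/[SO₄²⁻]) = 9.73×10⁻¹⁰ M
Since BaSO₄ needs less Ba²⁺ to reach saturation, it precipitates first.

BaSO₄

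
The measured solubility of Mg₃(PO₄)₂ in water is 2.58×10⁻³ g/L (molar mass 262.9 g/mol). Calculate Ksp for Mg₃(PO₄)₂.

s = (2.58×10⁻³ g L⁻¹)/(262.9 g mol⁻¹) = 9.8136×10⁻⁶ M
Mg₃(PO₄)₂(s) ⇌ 3 Mg²⁺(aq) + 2 PO₄³⁻(aq)
For each mole of Mg₃(PO₄)₂ that dissolves per liter, [Mg²⁺] = 3s and [PO₄³⁻] = 2s; let s denote this solubility.
Ksp = [Mg²⁺]^3[PO₄³⁻]^2 = (3s)^3 · (2s)^2 = 108s^5
Ksp = 108 × (9.8136×10⁻⁶)^5 = 9.83×10⁻²⁴

Ksp = 9.83×10⁻²⁴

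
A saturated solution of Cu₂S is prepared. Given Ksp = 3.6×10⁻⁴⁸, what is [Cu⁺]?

1.9×10⁻¹⁶ M

Cu₂S(s) ⇌ 2 Cu⁺(aq) + S²⁻(aq)
Call the molar solubility s, so that [Cu⁺] = 2s and [S²⁻] = s.
Ksp = [Cu⁺]^2[S²⁻] = (2s)^2 · s = 4s^3 = 3.6×10⁻⁴⁸
s = 9.7×10⁻¹⁷ mol L⁻¹
[Cu⁺] = 2s = 1.9×10⁻¹⁶ mol L⁻¹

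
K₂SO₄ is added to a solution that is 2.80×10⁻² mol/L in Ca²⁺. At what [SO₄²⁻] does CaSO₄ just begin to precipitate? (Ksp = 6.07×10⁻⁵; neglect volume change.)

2.17×10⁻³ M

Each salt precipitates once Q = Ksp for that salt.
CaSO₄(s) ⇌ Ca²⁺(aq) + SO₄²⁻(aq)
Ksp = [Ca²⁺][SO₄²⁻] = [SO₄²⁻](2.80×10⁻²)
[SO₄²⁻] = 6.07×10⁻⁵ / (2.80×10⁻²) = 2.17×10⁻³
[SO₄²⁻] = 2.17×10⁻³ mol/L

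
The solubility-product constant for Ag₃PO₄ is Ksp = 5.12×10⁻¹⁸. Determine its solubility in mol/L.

2.09×10⁻⁵ M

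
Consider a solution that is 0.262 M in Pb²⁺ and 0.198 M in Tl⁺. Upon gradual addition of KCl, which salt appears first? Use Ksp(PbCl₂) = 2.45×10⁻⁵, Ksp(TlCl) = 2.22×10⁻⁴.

Each salt precipitates once Q = Ksp for that salt.
For PbCl₂: [Cl⁻] = (Ksp/[Pb²⁺])^(1/2) = 9.67×10⁻³ M
For TlCl: [Cl⁻] = (Ksp/[Tl⁺]) = 1.12×10⁻³ M
TlCl requires the lower [Cl⁻], so it precipitates first.

TlCl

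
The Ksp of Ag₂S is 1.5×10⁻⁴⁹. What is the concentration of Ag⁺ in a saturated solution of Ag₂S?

Ag₂S(s) ⇌ 2 Ag⁺(aq) + S²⁻(aq)
For each mole of Ag₂S that dissolves per liter, [Ag⁺] = 2s and [S²⁻] = s; let s denote this solubility.
Ksp = [Ag⁺]^2[S²⁻] = (2s)^2 · s = 4s^3 = 1.5×10⁻⁴⁹
s = 3.3×10⁻¹⁷ M
[Ag⁺] = 2s = 6.7×10⁻¹⁷ M

6.7×10⁻¹⁷ M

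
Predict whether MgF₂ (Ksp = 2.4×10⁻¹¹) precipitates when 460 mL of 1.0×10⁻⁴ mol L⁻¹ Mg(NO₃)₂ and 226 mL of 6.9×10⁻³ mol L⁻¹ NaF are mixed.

Yes

The combined volume is 686 mL.
[Mg²⁺] = (1.0×10⁻⁴)(460)/686 = 6.7×10⁻⁵ mol L⁻¹
[F⁻] = (6.9×10⁻³)(226)/686 = 2.3×10⁻³ mol L⁻¹
Q = [Mg²⁺][F⁻]^2 = 3.5×10⁻¹⁰
Q = 3.5×10⁻¹⁰ > Ksp = 2.4×10⁻¹¹, so the solution is supersaturated and MgF₂ precipitates.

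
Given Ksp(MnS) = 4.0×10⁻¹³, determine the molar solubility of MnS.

MnS(s) ⇌ Mn²⁺(aq) + S²⁻(aq)
For each mole of MnS that dissolves per liter, [Mn²⁺] = s and [S²⁻] = s; let s denote this solubility.
Ksp = [Mn²⁺][S²⁻] = s · s = s^2
s^2 = 4.0×10⁻¹³
s = 6.3×10⁻⁷ mol/L

6.3×10⁻⁷ M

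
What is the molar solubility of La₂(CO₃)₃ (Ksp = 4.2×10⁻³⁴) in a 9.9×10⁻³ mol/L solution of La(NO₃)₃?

La₂(CO₃)₃(s) ⇌ 2 La³⁺(aq) + 3 CO₃²⁻(aq)
The solution already contains La³⁺ at 9.9×10⁻³ mol/L. Let s be the molar solubility of La₂(CO₃)₃.
[La³⁺] ≈ 9.9×10⁻³ mol/L (common ion dominates); [CO₃²⁻] = 3s.
Ksp = [La³⁺]^2[CO₃²⁻]^3 = (9.9×10⁻³)^2(3s)^3
(3s)^3 = 4.2×10⁻³⁴ / (9.9×10⁻³)^2 = 4.3×10⁻³⁰
s = 5.4×10⁻¹¹ mol/L

5.4×10⁻¹¹ M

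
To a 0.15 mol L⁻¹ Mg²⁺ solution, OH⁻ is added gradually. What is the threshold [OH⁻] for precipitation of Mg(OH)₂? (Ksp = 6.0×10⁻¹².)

Precipitation of each salt begins when its ion product equals Ksp.
Mg(OH)₂(s) ⇌ Mg²⁺(aq) + 2 OH⁻(aq)
Ksp = [Mg²⁺][OH⁻]^2 = [OH⁻]^2(0.15)
[OH⁻]^2 = 6.0×10⁻¹² / (0.15) = 4.0×10⁻¹¹
[OH⁻] = 6.3×10⁻⁶ mol L⁻¹

6.3×10⁻⁶ M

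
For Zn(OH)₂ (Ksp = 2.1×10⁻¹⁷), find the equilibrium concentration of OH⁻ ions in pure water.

Zn(OH)₂(s) ⇌ Zn²⁺(aq) + 2 OH⁻(aq)
With molar solubility s: [Zn²⁺] = s, [OH⁻] = 2s.
Ksp = [Zn²⁺][OH⁻]^2 = s · (2s)^2 = 4s^3 = 2.1×10⁻¹⁷
s = 1.7×10⁻⁶ M
[OH⁻] = 2s = 3.5×10⁻⁶ M

3.5×10⁻⁶ M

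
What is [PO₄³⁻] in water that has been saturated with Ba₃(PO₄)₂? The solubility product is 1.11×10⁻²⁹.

1.27×10⁻⁶ M

Ba₃(PO₄)₂(s) ⇌ 3 Ba²⁺(aq) + 2 PO₄³⁻(aq)
Call the molar solubility s, so that [Ba²⁺] = 3s and [PO₄³⁻] = 2s.
Ksp = [Ba²⁺]^3[PO₄³⁻]^2 = (3s)^3 · (2s)^2 = 108s^5 = 1.11×10⁻²⁹
s = 6.34×10⁻⁷ M
[PO₄³⁻] = 2s = 1.27×10⁻⁶ M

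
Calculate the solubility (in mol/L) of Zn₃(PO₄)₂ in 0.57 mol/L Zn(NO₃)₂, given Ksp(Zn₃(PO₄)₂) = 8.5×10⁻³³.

Zn₃(PO₄)₂(s) ⇌ 3 Zn²⁺(aq) + 2 PO₄³⁻(aq)
Zn²⁺ is already present at 0.57 mol/L. If s mol/L of Zn₃(PO₄)₂ dissolves, [PO₄³⁻] = 2s while [Zn²⁺] ≈ 0.57 mol/L.
Ksp = [Zn²⁺]^3[PO₄³⁻]^2 = (0.57)^3(2s)^2
(2s)^2 = 8.5×10⁻³³ / (0.57)^3 = 4.6×10⁻³²
s = 1.1×10⁻¹⁶ mol/L

1.1×10⁻¹⁶ M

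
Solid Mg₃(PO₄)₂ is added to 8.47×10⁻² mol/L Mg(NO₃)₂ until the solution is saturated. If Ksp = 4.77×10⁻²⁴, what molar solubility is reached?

4.43×10⁻¹¹ M

Mg₃(PO₄)₂(s) ⇌ 3 Mg²⁺(aq) + 2 PO₄³⁻(aq)
Let s be the solubility of Mg₃(PO₄)₂ here. The common ion gives [Mg²⁺] ≈ 8.47×10⁻² mol/L, and [PO₄³⁻] = 2s.
Ksp = [Mg²⁺]^3[PO₄³⁻]^2 = (8.47×10⁻²)^3(2s)^2
(2s)^2 = 4.77×10⁻²⁴ / (8.47×10⁻²)^3 = 7.85×10⁻²¹
s = 4.43×10⁻¹¹ mol/L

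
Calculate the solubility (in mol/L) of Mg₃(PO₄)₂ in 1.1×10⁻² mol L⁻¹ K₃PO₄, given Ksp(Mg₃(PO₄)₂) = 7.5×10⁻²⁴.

Mg₃(PO₄)₂(s) ⇌ 3 Mg²⁺(aq) + 2 PO₄³⁻(aq)
With PO₄³⁻ already at 1.1×10⁻² mol L⁻¹ and s small, take [PO₄³⁻] ≈ 1.1×10⁻² mol L⁻¹ and [Mg²⁺] = 3s.
Ksp = [Mg²⁺]^3[PO₄³⁻]^2 = (3s)^3(1.1×10⁻²)^2
(3s)^3 = 7.5×10⁻²⁴ / (1.1×10⁻²)^2 = 6.2×10⁻²⁰
s = 1.3×10⁻⁷ mol L⁻¹

1.3×10⁻⁷ M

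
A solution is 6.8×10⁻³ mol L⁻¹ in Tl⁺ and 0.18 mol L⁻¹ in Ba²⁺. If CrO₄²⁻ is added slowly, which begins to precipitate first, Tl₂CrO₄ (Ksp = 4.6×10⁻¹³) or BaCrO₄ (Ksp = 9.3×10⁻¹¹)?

Precipitation of each salt begins when its ion product equals Ksp.
For Tl₂CrO₄: [CrO₄²⁻] = (Ksp/[Tl⁺]^2) = 9.9×10⁻⁹ mol L⁻¹
For BaCrO₄: [CrO₄²⁻] = (Ksp/[Ba²⁺]) = 5.2×10⁻¹⁰ mol L⁻¹
The smaller threshold [CrO₄²⁻] is reached first, so BaCrO₄ precipitates first.

BaCrO₄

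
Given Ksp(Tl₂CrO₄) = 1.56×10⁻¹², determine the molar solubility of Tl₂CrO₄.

7.31×10⁻⁵ M

Tl₂CrO₄(s) ⇌ 2 Tl⁺(aq) + CrO₄²⁻(aq)
For each mole of Tl₂CrO₄ that dissolves per liter, [Tl⁺] = 2s and [CrO₄²⁻] = s; let s denote this solubility.
Ksp = [Tl⁺]^2[CrO₄²⁻] = (2s)^2 · s = 4s^3
4s^3 = 1.56×10⁻¹²  ⇒  s^3 = 3.90×10⁻¹³
s = 7.31×10⁻⁵ mol L⁻¹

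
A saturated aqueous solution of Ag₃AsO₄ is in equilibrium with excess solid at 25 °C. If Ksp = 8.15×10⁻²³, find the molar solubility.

Ag₃AsO₄(s) ⇌ 3 Ag⁺(aq) + AsO₄³⁻(aq)
Call the molar solubility s, so that [Ag⁺] = 3s and [AsO₄³⁻] = s.
Ksp = [Ag⁺]^3[AsO₄³⁻] = (3s)^3 · s = 27s^4
27s^4 = 8.15×10⁻²³  ⇒  s^4 = 3.02×10⁻²⁴
s = 1.32×10⁻⁶ M

1.32×10⁻⁶ M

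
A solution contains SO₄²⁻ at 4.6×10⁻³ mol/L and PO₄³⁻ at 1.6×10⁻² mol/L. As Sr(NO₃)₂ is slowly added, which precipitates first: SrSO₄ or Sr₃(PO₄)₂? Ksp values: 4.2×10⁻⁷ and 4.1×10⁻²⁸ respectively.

The threshold for precipitation is Q = Ksp.
For SrSO₄: [Sr²⁺] = (Ksp/[SO₄²⁻]) = 9.1×10⁻⁵ mol/L
For Sr₃(PO₄)₂: [Sr²⁺] = (Ksp/[PO₄³⁻]^2)^(1/3) = 1.2×10⁻⁸ mol/L
Sr₃(PO₄)₂ requires the lower [Sr²⁺], so it precipitates first.

Sr₃(PO₄)₂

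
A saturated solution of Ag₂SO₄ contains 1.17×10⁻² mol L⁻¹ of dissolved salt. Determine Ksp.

Ag₂SO₄(s) ⇌ 2 Ag⁺(aq) + SO₄²⁻(aq)
With molar solubility s: [Ag⁺] = 2s, [SO₄²⁻] = s.
Ksp = [Ag⁺]^2[SO₄²⁻] = (2s)^2 · s = 4s^3
Ksp = 4 × (1.17×10⁻²)^3 = 6.41×10⁻⁶

Ksp = 6.41×10⁻⁶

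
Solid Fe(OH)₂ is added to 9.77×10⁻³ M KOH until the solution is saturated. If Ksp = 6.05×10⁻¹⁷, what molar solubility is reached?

6.34×10⁻¹³ M

Fe(OH)₂(s) ⇌ Fe²⁺(aq) + 2 OH⁻(aq)
OH⁻ is already present at 9.77×10⁻³ M. If s mol/L of Fe(OH)₂ dissolves, [Fe²⁺] = s while [OH⁻] ≈ 9.77×10⁻³ M.
Ksp = [Fe²⁺][OH⁻]^2 = s(9.77×10⁻³)^2
s = 6.05×10⁻¹⁷ / (9.77×10⁻³)^2 = 6.34×10⁻¹³
s = 6.34×10⁻¹³ M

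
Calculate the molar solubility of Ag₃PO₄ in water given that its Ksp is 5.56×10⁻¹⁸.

2.13×10⁻⁵ M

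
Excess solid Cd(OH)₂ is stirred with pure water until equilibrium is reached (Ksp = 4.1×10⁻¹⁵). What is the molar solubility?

Cd(OH)₂(s) ⇌ Cd²⁺(aq) + 2 OH⁻(aq)
With molar solubility s: [Cd²⁺] = s, [OH⁻] = 2s.
Ksp = [Cd²⁺][OH⁻]^2 = s · (2s)^2 = 4s^3
4s^3 = 4.1×10⁻¹⁵  ⇒  s^3 = 1.0×10⁻¹⁵
Taking the 3rd root, s = 1.0×10⁻⁵ M.

1.0×10⁻⁵ M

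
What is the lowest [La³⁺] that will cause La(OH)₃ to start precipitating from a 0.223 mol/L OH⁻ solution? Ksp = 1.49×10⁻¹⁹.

1.34×10⁻¹⁷ M

Precipitation of each salt begins when its ion product equals Ksp.
La(OH)₃(s) ⇌ La³⁺(aq) + 3 OH⁻(aq)
Ksp = [La³⁺][OH⁻]^3 = [La³⁺](0.223)^3
[La³⁺] = 1.49×10⁻¹⁹ / (0.223)^3 = 1.34×10⁻¹⁷
[La³⁺] = 1.34×10⁻¹⁷ mol/L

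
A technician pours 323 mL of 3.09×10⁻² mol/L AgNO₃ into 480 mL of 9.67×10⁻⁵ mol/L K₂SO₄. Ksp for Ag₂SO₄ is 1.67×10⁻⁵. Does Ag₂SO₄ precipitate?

The combined volume is 803 mL.
[Ag⁺] = (3.09×10⁻²)(323)/803 = 1.24×10⁻² mol/L
[SO₄²⁻] = (9.67×10⁻⁵)(480)/803 = 5.78×10⁻⁵ mol/L
Q = [Ag⁺]^2[SO₄²⁻] = 8.93×10⁻⁹
Since Q (8.93×10⁻⁹) is less than Ksp (1.67×10⁻⁵), no Ag₂SO₄ precipitates.

No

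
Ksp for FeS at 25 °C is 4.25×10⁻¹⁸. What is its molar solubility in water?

2.06×10⁻⁹ M

FeS(s) ⇌ Fe²⁺(aq) + S²⁻(aq)
Call the molar solubility s, so that [Fe²⁺] = s and [S²⁻] = s.
Ksp = [Fe²⁺][S²⁻] = s · s = s^2
s^2 = 4.25×10⁻¹⁸
s = (4.25×10⁻¹⁸)^(1/2) = 2.06×10⁻⁹ M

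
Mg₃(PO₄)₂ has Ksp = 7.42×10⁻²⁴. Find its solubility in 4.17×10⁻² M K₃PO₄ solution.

Mg₃(PO₄)₂(s) ⇌ 3 Mg²⁺(aq) + 2 PO₄³⁻(aq)
Let s be the solubility of Mg₃(PO₄)₂ here. The common ion gives [PO₄³⁻] ≈ 4.17×10⁻² M, and [Mg²⁺] = 3s.
Ksp = [Mg²⁺]^3[PO₄³⁻]^2 = (3s)^3(4.17×10⁻²)^2
(3s)^3 = 7.42×10⁻²⁴ / (4.17×10⁻²)^2 = 4.27×10⁻²¹
s = 5.41×10⁻⁸ M

5.41×10⁻⁸ M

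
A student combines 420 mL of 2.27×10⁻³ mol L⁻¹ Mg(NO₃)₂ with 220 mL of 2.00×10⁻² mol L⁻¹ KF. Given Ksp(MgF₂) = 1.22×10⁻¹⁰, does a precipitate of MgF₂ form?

Yes

Total volume after mixing = 420 + 220 = 640 mL.
[Mg²⁺] = (2.27×10⁻³)(420)/640 = 1.49×10⁻³ mol L⁻¹
[F⁻] = (2.00×10⁻²)(220)/640 = 6.88×10⁻³ mol L⁻¹
Q = [Mg²⁺][F⁻]^2 = 7.04×10⁻⁸
Q = 7.04×10⁻⁸ > Ksp = 1.22×10⁻¹⁰, so the solution is supersaturated and MgF₂ precipitates.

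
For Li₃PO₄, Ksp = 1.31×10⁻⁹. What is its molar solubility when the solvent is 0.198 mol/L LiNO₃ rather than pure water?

1.69×10⁻⁷ M

Li₃PO₄(s) ⇌ 3 Li⁺(aq) + PO₄³⁻(aq)
With Li⁺ already at 0.198 mol/L and s small, take [Li⁺] ≈ 0.198 mol/L and [PO₄³⁻] = s.
Ksp = [Li⁺]^3[PO₄³⁻] = (0.198)^3s
s = 1.31×10⁻⁹ / (0.198)^3 = 1.69×10⁻⁷
s = 1.69×10⁻⁷ mol/L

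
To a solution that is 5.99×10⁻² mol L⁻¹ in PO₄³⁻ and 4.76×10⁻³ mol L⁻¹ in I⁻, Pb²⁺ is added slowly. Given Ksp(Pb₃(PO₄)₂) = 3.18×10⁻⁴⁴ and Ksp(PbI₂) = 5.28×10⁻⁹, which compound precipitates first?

The threshold for precipitation is Q = Ksp.
For Pb₃(PO₄)₂: [Pb²⁺] = (Ksp/[PO₄³⁻]^2)^(1/3) = 2.07×10⁻¹⁴ mol L⁻¹
For PbI₂: [Pb²⁺] = (Ksp/[I⁻]^2) = 2.33×10⁻⁴ mol L⁻¹
Pb₃(PO₄)₂ requires the lower [Pb²⁺], so it precipitates first.

Pb₃(PO₄)₂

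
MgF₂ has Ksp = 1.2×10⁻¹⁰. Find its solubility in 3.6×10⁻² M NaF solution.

9.3×10⁻⁸ M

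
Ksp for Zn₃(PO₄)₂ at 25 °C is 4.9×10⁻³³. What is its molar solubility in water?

Zn₃(PO₄)₂(s) ⇌ 3 Zn²⁺(aq) + 2 PO₄³⁻(aq)
Call the molar solubility s, so that [Zn²⁺] = 3s and [PO₄³⁻] = 2s.
Ksp = [Zn²⁺]^3[PO₄³⁻]^2 = (3s)^3 · (2s)^2 = 108s^5
108s^5 = 4.9×10⁻³³  ⇒  s^5 = 4.5×10⁻³⁵
s = 1.4×10⁻⁷ mol L⁻¹

1.4×10⁻⁷ M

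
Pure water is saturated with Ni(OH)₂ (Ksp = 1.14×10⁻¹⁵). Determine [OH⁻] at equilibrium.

1.32×10⁻⁵ M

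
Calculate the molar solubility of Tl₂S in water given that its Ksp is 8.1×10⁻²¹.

1.3×10⁻⁷ M

Tl₂S(s) ⇌ 2 Tl⁺(aq) + S²⁻(aq)
For each mole of Tl₂S that dissolves per liter, [Tl⁺] = 2s and [S²⁻] = s; let s denote this solubility.
Ksp = [Tl⁺]^2[S²⁻] = (2s)^2 · s = 4s^3
4s^3 = 8.1×10⁻²¹  ⇒  s^3 = 2.0×10⁻²¹
s = 1.3×10⁻⁷ mol/L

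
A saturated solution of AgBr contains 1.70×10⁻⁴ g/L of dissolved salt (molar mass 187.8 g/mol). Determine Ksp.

Ksp = 8.19×10⁻¹³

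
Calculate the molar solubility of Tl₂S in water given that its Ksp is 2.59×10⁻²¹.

8.65×10⁻⁸ M

Tl₂S(s) ⇌ 2 Tl⁺(aq) + S²⁻(aq)
With molar solubility s: [Tl⁺] = 2s, [S²⁻] = s.
Ksp = [Tl⁺]^2[S²⁻] = (2s)^2 · s = 4s^3
4s^3 = 2.59×10⁻²¹  ⇒  s^3 = 6.48×10⁻²²
s = (6.48×10⁻²²)^(1/3) = 8.65×10⁻⁸ M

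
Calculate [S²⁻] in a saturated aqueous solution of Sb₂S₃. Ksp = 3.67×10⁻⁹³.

Sb₂S₃(s) ⇌ 2 Sb³⁺(aq) + 3 S²⁻(aq)
If s mol/L of Sb₂S₃ dissolves, [Sb³⁺] = 2s and [S²⁻] = 3s.
Ksp = [Sb³⁺]^2[S²⁻]^3 = (2s)^2 · (3s)^3 = 108s^5 = 3.67×10⁻⁹³
s = 1.28×10⁻¹⁹ mol/L
[S²⁻] = 3s = 3.83×10⁻¹⁹ mol/L

3.83×10⁻¹⁹ M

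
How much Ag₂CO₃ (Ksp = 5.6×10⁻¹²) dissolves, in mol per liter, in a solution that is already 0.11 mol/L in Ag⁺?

Ag₂CO₃(s) ⇌ 2 Ag⁺(aq) + CO₃²⁻(aq)
Ag⁺ is already present at 0.11 mol/L. If s mol/L of Ag₂CO₃ dissolves, [CO₃²⁻] = s while [Ag⁺] ≈ 0.11 mol/L.
Ksp = [Ag⁺]^2[CO₃²⁻] = (0.11)^2s
s = 5.6×10⁻¹² / (0.11)^2 = 4.6×10⁻¹⁰
s = 4.6×10⁻¹⁰ mol/L

4.6×10⁻¹⁰ M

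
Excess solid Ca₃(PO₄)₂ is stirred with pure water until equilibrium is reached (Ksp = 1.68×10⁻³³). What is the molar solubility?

Ca₃(PO₄)₂(s) ⇌ 3 Ca²⁺(aq) + 2 PO₄³⁻(aq)
Let s be the molar solubility. Then [Ca²⁺] = 3s and [PO₄³⁻] = 2s.
Ksp = [Ca²⁺]^3[PO₄³⁻]^2 = (3s)^3 · (2s)^2 = 108s^5
108s^5 = 1.68×10⁻³³  ⇒  s^5 = 1.56×10⁻³⁵
s = 1.09×10⁻⁷ mol/L

1.09×10⁻⁷ M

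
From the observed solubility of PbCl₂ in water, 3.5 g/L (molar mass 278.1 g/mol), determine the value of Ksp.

s = (3.5 g L⁻¹)/(278.1 g mol⁻¹) = 1.259×10⁻² M
PbCl₂(s) ⇌ Pb²⁺(aq) + 2 Cl⁻(aq)
Call the molar solubility s, so that [Pb²⁺] = s and [Cl⁻] = 2s.
Ksp = [Pb²⁺][Cl⁻]^2 = s · (2s)^2 = 4s^3
Ksp = 4 × (1.259×10⁻²)^3 = 8.0×10⁻⁶

Ksp = 8.0×10⁻⁶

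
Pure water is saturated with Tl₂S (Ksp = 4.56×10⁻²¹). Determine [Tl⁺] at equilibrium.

Tl₂S(s) ⇌ 2 Tl⁺(aq) + S²⁻(aq)
Let s be the molar solubility. Then [Tl⁺] = 2s and [S²⁻] = s.
Ksp = [Tl⁺]^2[S²⁻] = (2s)^2 · s = 4s^3 = 4.56×10⁻²¹
s = 1.04×10⁻⁷ M
[Tl⁺] = 2s = 2.09×10⁻⁷ M

2.09×10⁻⁷ M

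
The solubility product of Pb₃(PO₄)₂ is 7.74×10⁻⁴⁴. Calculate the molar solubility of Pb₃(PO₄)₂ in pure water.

Pb₃(PO₄)₂(s) ⇌ 3 Pb²⁺(aq) + 2 PO₄³⁻(aq)
If s mol/L of Pb₃(PO₄)₂ dissolves, [Pb²⁺] = 3s and [PO₄³⁻] = 2s.
Ksp = [Pb²⁺]^3[PO₄³⁻]^2 = (3s)^3 · (2s)^2 = 108s^5
108s^5 = 7.74×10⁻⁴⁴  ⇒  s^5 = 7.17×10⁻⁴⁶
s = (7.17×10⁻⁴⁶)^(1/5) = 9.36×10⁻¹⁰ M

9.36×10⁻¹⁰ M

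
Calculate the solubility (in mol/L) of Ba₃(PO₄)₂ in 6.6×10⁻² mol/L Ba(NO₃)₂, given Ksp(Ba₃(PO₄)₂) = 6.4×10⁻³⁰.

Ba₃(PO₄)₂(s) ⇌ 3 Ba²⁺(aq) + 2 PO₄³⁻(aq)
With Ba²⁺ already at 6.6×10⁻² mol/L and s small, take [Ba²⁺] ≈ 6.6×10⁻² mol/L and [PO₄³⁻] = 2s.
Ksp = [Ba²⁺]^3[PO₄³⁻]^2 = (6.6×10⁻²)^3(2s)^2
(2s)^2 = 6.4×10⁻³⁰ / (6.6×10⁻²)^3 = 2.2×10⁻²⁶
s = 7.5×10⁻¹⁴ mol/L

7.5×10⁻¹⁴ M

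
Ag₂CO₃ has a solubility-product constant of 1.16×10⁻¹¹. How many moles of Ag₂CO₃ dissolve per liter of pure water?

Ag₂CO₃(s) ⇌ 2 Ag⁺(aq) + CO₃²⁻(aq)
Call the molar solubility s, so that [Ag⁺] = 2s and [CO₃²⁻] = s.
Ksp = [Ag⁺]^2[CO₃²⁻] = (2s)^2 · s = 4s^3
4s^3 = 1.16×10⁻¹¹  ⇒  s^3 = 2.90×10⁻¹²
s = (2.90×10⁻¹²)^(1/3) = 1.43×10⁻⁴ mol L⁻¹

1.43×10⁻⁴ M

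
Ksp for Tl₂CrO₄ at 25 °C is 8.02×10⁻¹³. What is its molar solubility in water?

5.85×10⁻⁵ M

Tl₂CrO₄(s) ⇌ 2 Tl⁺(aq) + CrO₄²⁻(aq)
If s mol/L of Tl₂CrO₄ dissolves, [Tl⁺] = 2s and [CrO₄²⁻] = s.
Ksp = [Tl⁺]^2[CrO₄²⁻] = (2s)^2 · s = 4s^3
4s^3 = 8.02×10⁻¹³  ⇒  s^3 = 2.01×10⁻¹³
s = (2.01×10⁻¹³)^(1/3) = 5.85×10⁻⁵ mol L⁻¹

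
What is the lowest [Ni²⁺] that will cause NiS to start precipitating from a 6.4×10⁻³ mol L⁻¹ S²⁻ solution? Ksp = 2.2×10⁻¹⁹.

Precipitation of each salt begins when its ion product equals Ksp.
NiS(s) ⇌ Ni²⁺(aq) + S²⁻(aq)
Ksp = [Ni²⁺][S²⁻] = [Ni²⁺](6.4×10⁻³)
[Ni²⁺] = 2.2×10⁻¹⁹ / (6.4×10⁻³) = 3.4×10⁻¹⁷
[Ni²⁺] = 3.4×10⁻¹⁷ mol L⁻¹

3.4×10⁻¹⁷ M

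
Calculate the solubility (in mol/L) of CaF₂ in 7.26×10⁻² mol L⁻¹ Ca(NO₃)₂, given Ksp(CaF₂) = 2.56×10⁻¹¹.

9.39×10⁻⁶ M

CaF₂(s) ⇌ Ca²⁺(aq) + 2 F⁻(aq)
The solution already contains Ca²⁺ at 7.26×10⁻² mol L⁻¹. Let s be the molar solubility of CaF₂.
[Ca²⁺] ≈ 7.26×10⁻² mol L⁻¹ (common ion dominates); [F⁻] = 2s.
Ksp = [Ca²⁺][F⁻]^2 = (7.26×10⁻²)(2s)^2
(2s)^2 = 2.56×10⁻¹¹ / (7.26×10⁻²) = 3.53×10⁻¹⁰
s = 9.39×10⁻⁶ mol L⁻¹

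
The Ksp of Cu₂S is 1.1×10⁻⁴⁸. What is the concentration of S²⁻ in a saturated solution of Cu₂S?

6.5×10⁻¹⁷ M

Cu₂S(s) ⇌ 2 Cu⁺(aq) + S²⁻(aq)
With molar solubility s: [Cu⁺] = 2s, [S²⁻] = s.
Ksp = [Cu⁺]^2[S²⁻] = (2s)^2 · s = 4s^3 = 1.1×10⁻⁴⁸
s = 6.5×10⁻¹⁷ M
[S²⁻] = s = 6.5×10⁻¹⁷ M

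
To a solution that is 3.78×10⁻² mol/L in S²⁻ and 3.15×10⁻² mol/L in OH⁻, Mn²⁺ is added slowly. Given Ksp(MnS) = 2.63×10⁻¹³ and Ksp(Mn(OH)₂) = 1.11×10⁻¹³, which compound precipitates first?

MnS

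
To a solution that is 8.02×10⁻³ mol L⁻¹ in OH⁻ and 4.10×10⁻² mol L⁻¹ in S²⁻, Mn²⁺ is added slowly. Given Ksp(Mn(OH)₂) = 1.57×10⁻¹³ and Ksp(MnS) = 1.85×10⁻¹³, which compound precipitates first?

MnS

The threshold for precipitation is Q = Ksp.
For Mn(OH)₂: [Mn²⁺] = (Ksp/[OH⁻]^2) = 2.44×10⁻⁹ mol L⁻¹
For MnS: [Mn²⁺] = (Ksp/[S²⁻]) = 4.51×10⁻¹² mol L⁻¹
Since MnS needs less Mn²⁺ to reach saturation, it precipitates first.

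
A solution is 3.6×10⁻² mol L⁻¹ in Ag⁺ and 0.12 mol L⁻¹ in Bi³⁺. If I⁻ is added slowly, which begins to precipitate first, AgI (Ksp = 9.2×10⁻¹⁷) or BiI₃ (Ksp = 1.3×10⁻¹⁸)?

AgI

Each salt precipitates once Q = Ksp for that salt.
For AgI: [I⁻] = (Ksp/[Ag⁺]) = 2.6×10⁻¹⁵ mol L⁻¹
For BiI₃: [I⁻] = (Ksp/[Bi³⁺])^(1/3) = 2.2×10⁻⁶ mol L⁻¹
AgI requires the lower [I⁻], so it precipitates first.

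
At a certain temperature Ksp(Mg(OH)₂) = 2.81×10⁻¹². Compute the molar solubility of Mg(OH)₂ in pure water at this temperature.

8.89×10⁻⁵ M

Mg(OH)₂(s) ⇌ Mg²⁺(aq) + 2 OH⁻(aq)
Call the molar solubility s, so that [Mg²⁺] = s and [OH⁻] = 2s.
Ksp = [Mg²⁺][OH⁻]^2 = s · (2s)^2 = 4s^3
4s^3 = 2.81×10⁻¹²  ⇒  s^3 = 7.03×10⁻¹³
Taking the 3rd root, s = 8.89×10⁻⁵ M.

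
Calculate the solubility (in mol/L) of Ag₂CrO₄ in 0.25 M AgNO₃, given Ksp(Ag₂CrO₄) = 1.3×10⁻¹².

2.1×10⁻¹¹ M

Ag₂CrO₄(s) ⇌ 2 Ag⁺(aq) + CrO₄²⁻(aq)
Let s be the solubility of Ag₂CrO₄ here. The common ion gives [Ag⁺] ≈ 0.25 M, and [CrO₄²⁻] = s.
Ksp = [Ag⁺]^2[CrO₄²⁻] = (0.25)^2s
s = 1.3×10⁻¹² / (0.25)^2 = 2.1×10⁻¹¹
s = 2.1×10⁻¹¹ M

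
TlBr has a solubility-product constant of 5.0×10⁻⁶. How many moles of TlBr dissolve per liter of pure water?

2.2×10⁻³ M

TlBr(s) ⇌ Tl⁺(aq) + Br⁻(aq)
Call the molar solubility s, so that [Tl⁺] = s and [Br⁻] = s.
Ksp = [Tl⁺][Br⁻] = s · s = s^2
s^2 = 5.0×10⁻⁶
Taking the 2nd root, s = 2.2×10⁻³ mol L⁻¹.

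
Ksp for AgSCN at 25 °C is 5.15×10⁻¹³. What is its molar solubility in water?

7.18×10⁻⁷ M

AgSCN(s) ⇌ Ag⁺(aq) + SCN⁻(aq)
If s mol/L of AgSCN dissolves, [Ag⁺] = s and [SCN⁻] = s.
Ksp = [Ag⁺][SCN⁻] = s · s = s^2
s^2 = 5.15×10⁻¹³
Taking the 2nd root, s = 7.18×10⁻⁷ M.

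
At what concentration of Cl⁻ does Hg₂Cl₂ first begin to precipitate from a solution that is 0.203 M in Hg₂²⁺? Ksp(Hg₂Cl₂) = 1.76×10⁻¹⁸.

2.94×10⁻⁹ M

The threshold for precipitation is Q = Ksp.
Hg₂Cl₂(s) ⇌ Hg₂²⁺(aq) + 2 Cl⁻(aq)
Ksp = [Hg₂²⁺][Cl⁻]^2 = [Cl⁻]^2(0.203)
[Cl⁻]^2 = 1.76×10⁻¹⁸ / (0.203) = 8.67×10⁻¹⁸
[Cl⁻] = 2.94×10⁻⁹ M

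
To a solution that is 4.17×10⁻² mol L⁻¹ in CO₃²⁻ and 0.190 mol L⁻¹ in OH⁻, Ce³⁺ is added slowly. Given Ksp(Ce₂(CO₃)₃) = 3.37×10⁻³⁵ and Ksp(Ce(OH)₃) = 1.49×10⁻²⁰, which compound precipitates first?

A salt starts to precipitate once the ion product Q reaches its Ksp.
For Ce₂(CO₃)₃: [Ce³⁺] = (Ksp/[CO₃²⁻]^3)^(1/2) = 6.82×10⁻¹⁶ mol L⁻¹
For Ce(OH)₃: [Ce³⁺] = (Ksp/[OH⁻]^3) = 2.17×10⁻¹⁸ mol L⁻¹
The smaller threshold [Ce³⁺] is reached first, so Ce(OH)₃ precipitates first.

Ce(OH)₃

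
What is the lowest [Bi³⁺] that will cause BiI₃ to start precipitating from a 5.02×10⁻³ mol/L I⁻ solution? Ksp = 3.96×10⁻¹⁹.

Precipitation of each salt begins when its ion product equals Ksp.
BiI₃(s) ⇌ Bi³⁺(aq) + 3 I⁻(aq)
Ksp = [Bi³⁺][I⁻]^3 = [Bi³⁺](5.02×10⁻³)^3
[Bi³⁺] = 3.96×10⁻¹⁹ / (5.02×10⁻³)^3 = 3.13×10⁻¹²
[Bi³⁺] = 3.13×10⁻¹² mol/L

3.13×10⁻¹² M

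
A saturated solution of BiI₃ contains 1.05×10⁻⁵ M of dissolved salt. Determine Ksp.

Ksp = 3.28×10⁻¹⁹

BiI₃(s) ⇌ Bi³⁺(aq) + 3 I⁻(aq)
For each mole of BiI₃ that dissolves per liter, [Bi³⁺] = s and [I⁻] = 3s; let s denote this solubility.
Ksp = [Bi³⁺][I⁻]^3 = s · (3s)^3 = 27s^4
Ksp = 27 × (1.05×10⁻⁵)^4 = 3.28×10⁻¹⁹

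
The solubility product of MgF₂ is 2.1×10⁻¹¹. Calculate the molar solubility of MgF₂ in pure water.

1.7×10⁻⁴ M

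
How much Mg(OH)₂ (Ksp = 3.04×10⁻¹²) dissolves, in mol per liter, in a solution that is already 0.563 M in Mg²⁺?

1.16×10⁻⁶ M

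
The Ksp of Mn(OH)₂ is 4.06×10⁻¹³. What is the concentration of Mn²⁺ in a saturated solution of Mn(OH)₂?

4.66×10⁻⁵ M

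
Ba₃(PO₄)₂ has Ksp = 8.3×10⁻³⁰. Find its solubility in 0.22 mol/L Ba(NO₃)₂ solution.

1.4×10⁻¹⁴ M

Ba₃(PO₄)₂(s) ⇌ 3 Ba²⁺(aq) + 2 PO₄³⁻(aq)
With Ba²⁺ already at 0.22 mol/L and s small, take [Ba²⁺] ≈ 0.22 mol/L and [PO₄³⁻] = 2s.
Ksp = [Ba²⁺]^3[PO₄³⁻]^2 = (0.22)^3(2s)^2
(2s)^2 = 8.3×10⁻³⁰ / (0.22)^3 = 7.8×10⁻²⁸
s = 1.4×10⁻¹⁴ mol/L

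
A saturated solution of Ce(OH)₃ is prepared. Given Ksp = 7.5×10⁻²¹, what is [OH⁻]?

1.2×10⁻⁵ M

Ce(OH)₃(s) ⇌ Ce³⁺(aq) + 3 OH⁻(aq)
Call the molar solubility s, so that [Ce³⁺] = s and [OH⁻] = 3s.
Ksp = [Ce³⁺][OH⁻]^3 = s · (3s)^3 = 27s^4 = 7.5×10⁻²¹
s = 4.1×10⁻⁶ M
[OH⁻] = 3s = 1.2×10⁻⁵ M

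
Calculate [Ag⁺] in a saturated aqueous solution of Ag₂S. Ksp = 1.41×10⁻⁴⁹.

Ag₂S(s) ⇌ 2 Ag⁺(aq) + S²⁻(aq)
If s mol/L of Ag₂S dissolves, [Ag⁺] = 2s and [S²⁻] = s.
Ksp = [Ag⁺]^2[S²⁻] = (2s)^2 · s = 4s^3 = 1.41×10⁻⁴⁹
s = 3.28×10⁻¹⁷ M
[Ag⁺] = 2s = 6.56×10⁻¹⁷ M

6.56×10⁻¹⁷ M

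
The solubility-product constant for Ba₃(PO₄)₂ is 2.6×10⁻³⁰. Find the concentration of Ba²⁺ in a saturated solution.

Ba₃(PO₄)₂(s) ⇌ 3 Ba²⁺(aq) + 2 PO₄³⁻(aq)
With molar solubility s: [Ba²⁺] = 3s, [PO₄³⁻] = 2s.
Ksp = [Ba²⁺]^3[PO₄³⁻]^2 = (3s)^3 · (2s)^2 = 108s^5 = 2.6×10⁻³⁰
s = 4.7×10⁻⁷ M
[Ba²⁺] = 3s = 1.4×10⁻⁶ M

1.4×10⁻⁶ M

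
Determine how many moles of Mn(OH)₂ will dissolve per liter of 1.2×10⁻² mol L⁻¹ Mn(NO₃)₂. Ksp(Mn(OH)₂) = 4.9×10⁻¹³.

3.2×10⁻⁶ M

Mn(OH)₂(s) ⇌ Mn²⁺(aq) + 2 OH⁻(aq)
Mn²⁺ is already present at 1.2×10⁻² mol L⁻¹. If s mol/L of Mn(OH)₂ dissolves, [OH⁻] = 2s while [Mn²⁺] ≈ 1.2×10⁻² mol L⁻¹.
Ksp = [Mn²⁺][OH⁻]^2 = (1.2×10⁻²)(2s)^2
(2s)^2 = 4.9×10⁻¹³ / (1.2×10⁻²) = 4.1×10⁻¹¹
s = 3.2×10⁻⁶ mol L⁻¹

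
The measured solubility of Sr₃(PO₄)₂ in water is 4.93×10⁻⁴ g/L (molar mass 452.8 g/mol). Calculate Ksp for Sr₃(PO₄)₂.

Molar solubility s = (4.93×10⁻⁴ g/L) / (452.8 g/mol) = 1.0888×10⁻⁶ mol/L
Sr₃(PO₄)₂(s) ⇌ 3 Sr²⁺(aq) + 2 PO₄³⁻(aq)
With molar solubility s: [Sr²⁺] = 3s, [PO₄³⁻] = 2s.
Ksp = [Sr²⁺]^3[PO₄³⁻]^2 = (3s)^3 · (2s)^2 = 108s^5
Ksp = 108 × (1.0888×10⁻⁶)^5 = 1.65×10⁻²⁸

Ksp = 1.65×10⁻²⁸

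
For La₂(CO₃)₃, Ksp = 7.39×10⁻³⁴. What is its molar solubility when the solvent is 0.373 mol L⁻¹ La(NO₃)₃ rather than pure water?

5.82×10⁻¹² M

La₂(CO₃)₃(s) ⇌ 2 La³⁺(aq) + 3 CO₃²⁻(aq)
Let s be the solubility of La₂(CO₃)₃ here. The common ion gives [La³⁺] ≈ 0.373 mol L⁻¹, and [CO₃²⁻] = 3s.
Ksp = [La³⁺]^2[CO₃²⁻]^3 = (0.373)^2(3s)^3
(3s)^3 = 7.39×10⁻³⁴ / (0.373)^2 = 5.31×10⁻³³
s = 5.82×10⁻¹² mol L⁻¹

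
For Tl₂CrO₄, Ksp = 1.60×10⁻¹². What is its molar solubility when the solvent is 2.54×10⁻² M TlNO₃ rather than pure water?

Tl₂CrO₄(s) ⇌ 2 Tl⁺(aq) + CrO₄²⁻(aq)
Tl⁺ is already present at 2.54×10⁻² M. If s mol/L of Tl₂CrO₄ dissolves, [CrO₄²⁻] = s while [Tl⁺] ≈ 2.54×10⁻² M.
Ksp = [Tl⁺]^2[CrO₄²⁻] = (2.54×10⁻²)^2s
s = 1.60×10⁻¹² / (2.54×10⁻²)^2 = 2.48×10⁻⁹
s = 2.48×10⁻⁹ M

2.48×10⁻⁹ M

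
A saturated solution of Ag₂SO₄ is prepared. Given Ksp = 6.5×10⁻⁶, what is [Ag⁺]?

2.4×10⁻² M

Ag₂SO₄(s) ⇌ 2 Ag⁺(aq) + SO₄²⁻(aq)
For each mole of Ag₂SO₄ that dissolves per liter, [Ag⁺] = 2s and [SO₄²⁻] = s; let s denote this solubility.
Ksp = [Ag⁺]^2[SO₄²⁻] = (2s)^2 · s = 4s^3 = 6.5×10⁻⁶
s = 1.2×10⁻² mol/L
[Ag⁺] = 2s = 2.4×10⁻² mol/L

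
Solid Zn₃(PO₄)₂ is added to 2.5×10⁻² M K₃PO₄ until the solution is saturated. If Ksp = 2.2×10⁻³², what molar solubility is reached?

Zn₃(PO₄)₂(s) ⇌ 3 Zn²⁺(aq) + 2 PO₄³⁻(aq)
With PO₄³⁻ already at 2.5×10⁻² M and s small, take [PO₄³⁻] ≈ 2.5×10⁻² M and [Zn²⁺] = 3s.
Ksp = [Zn²⁺]^3[PO₄³⁻]^2 = (3s)^3(2.5×10⁻²)^2
(3s)^3 = 2.2×10⁻³² / (2.5×10⁻²)^2 = 3.5×10⁻²⁹
s = 1.1×10⁻¹⁰ M

1.1×10⁻¹⁰ M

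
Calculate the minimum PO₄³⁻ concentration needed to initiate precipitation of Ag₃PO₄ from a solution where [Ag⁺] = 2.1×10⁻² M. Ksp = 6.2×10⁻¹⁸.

6.7×10⁻¹³ M

A salt starts to precipitate once the ion product Q reaches its Ksp.
Ag₃PO₄(s) ⇌ 3 Ag⁺(aq) + PO₄³⁻(aq)
Ksp = [Ag⁺]^3[PO₄³⁻] = [PO₄³⁻](2.1×10⁻²)^3
[PO₄³⁻] = 6.2×10⁻¹⁸ / (2.1×10⁻²)^3 = 6.7×10⁻¹³
[PO₄³⁻] = 6.7×10⁻¹³ M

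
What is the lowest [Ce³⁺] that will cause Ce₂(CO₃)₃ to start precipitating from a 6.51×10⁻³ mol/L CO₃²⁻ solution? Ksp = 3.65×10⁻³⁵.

1.15×10⁻¹⁴ M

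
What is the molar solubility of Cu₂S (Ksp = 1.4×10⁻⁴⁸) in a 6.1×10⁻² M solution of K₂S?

2.4×10⁻²⁴ M

Cu₂S(s) ⇌ 2 Cu⁺(aq) + S²⁻(aq)
Let s be the solubility of Cu₂S here. The common ion gives [S²⁻] ≈ 6.1×10⁻² M, and [Cu⁺] = 2s.
Ksp = [Cu⁺]^2[S²⁻] = (2s)^2(6.1×10⁻²)
(2s)^2 = 1.4×10⁻⁴⁸ / (6.1×10⁻²) = 2.3×10⁻⁴⁷
s = 2.4×10⁻²⁴ M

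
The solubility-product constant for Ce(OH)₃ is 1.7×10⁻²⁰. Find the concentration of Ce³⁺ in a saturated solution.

5.0×10⁻⁶ M

Ce(OH)₃(s) ⇌ Ce³⁺(aq) + 3 OH⁻(aq)
For each mole of Ce(OH)₃ that dissolves per liter, [Ce³⁺] = s and [OH⁻] = 3s; let s denote this solubility.
Ksp = [Ce³⁺][OH⁻]^3 = s · (3s)^3 = 27s^4 = 1.7×10⁻²⁰
s = 5.0×10⁻⁶ mol/L
[Ce³⁺] = s = 5.0×10⁻⁶ mol/L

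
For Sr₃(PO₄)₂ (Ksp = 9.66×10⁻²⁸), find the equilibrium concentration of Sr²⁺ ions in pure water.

4.65×10⁻⁶ M

Sr₃(PO₄)₂(s) ⇌ 3 Sr²⁺(aq) + 2 PO₄³⁻(aq)
With molar solubility s: [Sr²⁺] = 3s, [PO₄³⁻] = 2s.
Ksp = [Sr²⁺]^3[PO₄³⁻]^2 = (3s)^3 · (2s)^2 = 108s^5 = 9.66×10⁻²⁸
s = 1.55×10⁻⁶ mol L⁻¹
[Sr²⁺] = 3s = 4.65×10⁻⁶ mol L⁻¹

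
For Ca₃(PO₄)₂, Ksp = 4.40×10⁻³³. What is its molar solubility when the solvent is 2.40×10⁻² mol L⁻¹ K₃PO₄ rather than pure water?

6.56×10⁻¹¹ M

Ca₃(PO₄)₂(s) ⇌ 3 Ca²⁺(aq) + 2 PO₄³⁻(aq)
PO₄³⁻ is already present at 2.40×10⁻² mol L⁻¹. If s mol/L of Ca₃(PO₄)₂ dissolves, [Ca²⁺] = 3s while [PO₄³⁻] ≈ 2.40×10⁻² mol L⁻¹.
Ksp = [Ca²⁺]^3[PO₄³⁻]^2 = (3s)^3(2.40×10⁻²)^2
(3s)^3 = 4.40×10⁻³³ / (2.40×10⁻²)^2 = 7.64×10⁻³⁰
s = 6.56×10⁻¹¹ mol L⁻¹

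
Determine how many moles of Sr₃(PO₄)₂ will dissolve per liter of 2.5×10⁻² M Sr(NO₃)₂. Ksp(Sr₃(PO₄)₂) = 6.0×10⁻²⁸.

Sr₃(PO₄)₂(s) ⇌ 3 Sr²⁺(aq) + 2 PO₄³⁻(aq)
Let s be the solubility of Sr₃(PO₄)₂ here. The common ion gives [Sr²⁺] ≈ 2.5×10⁻² M, and [PO₄³⁻] = 2s.
Ksp = [Sr²⁺]^3[PO₄³⁻]^2 = (2.5×10⁻²)^3(2s)^2
(2s)^2 = 6.0×10⁻²⁸ / (2.5×10⁻²)^3 = 3.8×10⁻²³
s = 3.1×10⁻¹² M

3.1×10⁻¹² M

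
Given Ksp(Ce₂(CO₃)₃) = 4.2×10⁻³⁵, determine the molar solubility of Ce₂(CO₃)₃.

Ce₂(CO₃)₃(s) ⇌ 2 Ce³⁺(aq) + 3 CO₃²⁻(aq)
Call the molar solubility s, so that [Ce³⁺] = 2s and [CO₃²⁻] = 3s.
Ksp = [Ce³⁺]^2[CO₃²⁻]^3 = (2s)^2 · (3s)^3 = 108s^5
108s^5 = 4.2×10⁻³⁵  ⇒  s^5 = 3.9×10⁻³⁷
s = (3.9×10⁻³⁷)^(1/5) = 5.2×10⁻⁸ M

5.2×10⁻⁸ M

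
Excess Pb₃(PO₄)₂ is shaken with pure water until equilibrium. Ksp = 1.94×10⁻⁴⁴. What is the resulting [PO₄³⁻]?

Pb₃(PO₄)₂(s) ⇌ 3 Pb²⁺(aq) + 2 PO₄³⁻(aq)
If s mol/L of Pb₃(PO₄)₂ dissolves, [Pb²⁺] = 3s and [PO₄³⁻] = 2s.
Ksp = [Pb²⁺]^3[PO₄³⁻]^2 = (3s)^3 · (2s)^2 = 108s^5 = 1.94×10⁻⁴⁴
s = 7.09×10⁻¹⁰ mol/L
[PO₄³⁻] = 2s = 1.42×10⁻⁹ mol/L

1.42×10⁻⁹ M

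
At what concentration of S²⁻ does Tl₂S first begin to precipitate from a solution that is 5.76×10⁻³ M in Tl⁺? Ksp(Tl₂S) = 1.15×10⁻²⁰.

Precipitation of each salt begins when its ion product equals Ksp.
Tl₂S(s) ⇌ 2 Tl⁺(aq) + S²⁻(aq)
Ksp = [Tl⁺]^2[S²⁻] = [S²⁻](5.76×10⁻³)^2
[S²⁻] = 1.15×10⁻²⁰ / (5.76×10⁻³)^2 = 3.47×10⁻¹⁶
[S²⁻] = 3.47×10⁻¹⁶ M

3.47×10⁻¹⁶ M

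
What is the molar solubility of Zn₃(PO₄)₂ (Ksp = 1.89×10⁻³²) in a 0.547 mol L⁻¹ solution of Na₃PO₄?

1.33×10⁻¹¹ M

Zn₃(PO₄)₂(s) ⇌ 3 Zn²⁺(aq) + 2 PO₄³⁻(aq)
Let s be the solubility of Zn₃(PO₄)₂ here. The common ion gives [PO₄³⁻] ≈ 0.547 mol L⁻¹, and [Zn²⁺] = 3s.
Ksp = [Zn²⁺]^3[PO₄³⁻]^2 = (3s)^3(0.547)^2
(3s)^3 = 1.89×10⁻³² / (0.547)^2 = 6.32×10⁻³²
s = 1.33×10⁻¹¹ mol L⁻¹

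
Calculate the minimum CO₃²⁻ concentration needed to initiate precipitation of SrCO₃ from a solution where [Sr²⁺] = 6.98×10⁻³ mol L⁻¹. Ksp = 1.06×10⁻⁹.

A salt starts to precipitate once the ion product Q reaches its Ksp.
SrCO₃(s) ⇌ Sr²⁺(aq) + CO₃²⁻(aq)
Ksp = [Sr²⁺][CO₃²⁻] = [CO₃²⁻](6.98×10⁻³)
[CO₃²⁻] = 1.06×10⁻⁹ / (6.98×10⁻³) = 1.52×10⁻⁷
[CO₃²⁻] = 1.52×10⁻⁷ mol L⁻¹

1.52×10⁻⁷ M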